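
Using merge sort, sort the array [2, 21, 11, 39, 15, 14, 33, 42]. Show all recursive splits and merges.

Merge sort trace:

Split: [2, 21, 11, 39, 15, 14, 33, 42] -> [2, 21, 11, 39] and [15, 14, 33, 42]
  Split: [2, 21, 11, 39] -> [2, 21] and [11, 39]
    Split: [2, 21] -> [2] and [21]
    Merge: [2] + [21] -> [2, 21]
    Split: [11, 39] -> [11] and [39]
    Merge: [11] + [39] -> [11, 39]
  Merge: [2, 21] + [11, 39] -> [2, 11, 21, 39]
  Split: [15, 14, 33, 42] -> [15, 14] and [33, 42]
    Split: [15, 14] -> [15] and [14]
    Merge: [15] + [14] -> [14, 15]
    Split: [33, 42] -> [33] and [42]
    Merge: [33] + [42] -> [33, 42]
  Merge: [14, 15] + [33, 42] -> [14, 15, 33, 42]
Merge: [2, 11, 21, 39] + [14, 15, 33, 42] -> [2, 11, 14, 15, 21, 33, 39, 42]

Final sorted array: [2, 11, 14, 15, 21, 33, 39, 42]

The merge sort proceeds by recursively splitting the array and merging sorted halves.
After all merges, the sorted array is [2, 11, 14, 15, 21, 33, 39, 42].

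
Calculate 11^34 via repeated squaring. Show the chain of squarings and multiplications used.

Computing 11^34 by squaring (build up from 11^1; each line after the first costs one multiplication):

11^1 = 11
11^2 = (11^1)^2 = 11^2 = 121
11^4 = (11^2)^2 = 121^2 = 14641
11^8 = (11^4)^2 = 14641^2 = 214358881
11^16 = (11^8)^2 = 214358881^2 = 45949729863572161
11^17 = 11 * 11^16 = 11 * 45949729863572161 = 505447028499293771
11^34 = (11^17)^2 = 505447028499293771^2 = 255476698618765889551019445759400441

Result: 255476698618765889551019445759400441
Multiplications needed: 6 (6 lines after 11^1)

11^34 = 255476698618765889551019445759400441. Using exponentiation by squaring, this requires 6 multiplications. The key idea: if the exponent is even, square the half-power; if odd, multiply by the base once.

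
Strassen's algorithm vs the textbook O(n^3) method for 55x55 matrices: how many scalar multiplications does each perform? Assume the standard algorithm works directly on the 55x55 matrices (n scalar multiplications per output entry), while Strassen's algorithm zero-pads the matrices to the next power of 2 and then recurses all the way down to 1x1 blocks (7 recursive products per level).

Matrix multiplication for 55x55 matrices:

Strassen's algorithm requires power-of-2 dimensions. Pad 55x55 to 64x64 (next power of 2).

Standard algorithm: 55^3 = 166375 multiplications
Strassen's algorithm: 7^(log2(64)) = 7^6 = 117649 multiplications
Savings: 166375 - 117649 = 48726 multiplications

Standard: 166375 multiplications (55^3). Strassen: 117649 multiplications (7^6, after padding to 64x64). Strassen reduces 8 recursive multiplications to 7 at each level.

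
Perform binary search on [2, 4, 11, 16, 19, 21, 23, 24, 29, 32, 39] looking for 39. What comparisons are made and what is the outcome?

Binary search for 39 in [2, 4, 11, 16, 19, 21, 23, 24, 29, 32, 39]:

lo=0, hi=10, mid=5, arr[mid]=21 -> 21 < 39, search right half
lo=6, hi=10, mid=8, arr[mid]=29 -> 29 < 39, search right half
lo=9, hi=10, mid=9, arr[mid]=32 -> 32 < 39, search right half
lo=10, hi=10, mid=10, arr[mid]=39 -> Found target at index 10!

Binary search finds 39 at index 10 after 4 comparisons. The search repeatedly halves the search space by comparing with the middle element.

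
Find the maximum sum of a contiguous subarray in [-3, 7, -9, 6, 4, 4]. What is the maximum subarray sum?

Using Kadane's algorithm on [-3, 7, -9, 6, 4, 4]:

Scanning through the array:
Position 1 (value 7): max_ending_here = 7, max_so_far = 7
Position 2 (value -9): max_ending_here = -2, max_so_far = 7
Position 3 (value 6): max_ending_here = 6, max_so_far = 7
Position 4 (value 4): max_ending_here = 10, max_so_far = 10
Position 5 (value 4): max_ending_here = 14, max_so_far = 14

Maximum subarray: [6, 4, 4]
Maximum sum: 14

The maximum subarray is [6, 4, 4] with sum 14. This subarray runs from index 3 to index 5.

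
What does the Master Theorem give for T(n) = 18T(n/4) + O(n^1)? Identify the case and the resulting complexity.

Master Theorem for T(n) = 18T(n/4) + O(n^1):

a = 18, b = 4, c = 1
log_b(a) = log_4(18) = 2.0850

Case 1: c = 1 < log_4(18) = 2.0850
T(n) = O(n^(log_4 18))

For T(n) = 18T(n/4) + O(n^1): log_4(18) = 2.0850. This is Case 1 of the Master Theorem (c < log_b(a), work dominated by leaves), giving O(n^(log_4 18)).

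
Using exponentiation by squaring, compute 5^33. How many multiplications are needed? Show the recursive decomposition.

Computing 5^33 by squaring (build up from 5^1; each line after the first costs one multiplication):

5^1 = 5
5^2 = (5^1)^2 = 5^2 = 25
5^4 = (5^2)^2 = 25^2 = 625
5^8 = (5^4)^2 = 625^2 = 390625
5^16 = (5^8)^2 = 390625^2 = 152587890625
5^32 = (5^16)^2 = 152587890625^2 = 23283064365386962890625
5^33 = 5 * 5^32 = 5 * 23283064365386962890625 = 116415321826934814453125

Result: 116415321826934814453125
Multiplications needed: 6 (6 lines after 5^1)

5^33 = 116415321826934814453125. Using exponentiation by squaring, this requires 6 multiplications. The key idea: if the exponent is even, square the half-power; if odd, multiply by the base once.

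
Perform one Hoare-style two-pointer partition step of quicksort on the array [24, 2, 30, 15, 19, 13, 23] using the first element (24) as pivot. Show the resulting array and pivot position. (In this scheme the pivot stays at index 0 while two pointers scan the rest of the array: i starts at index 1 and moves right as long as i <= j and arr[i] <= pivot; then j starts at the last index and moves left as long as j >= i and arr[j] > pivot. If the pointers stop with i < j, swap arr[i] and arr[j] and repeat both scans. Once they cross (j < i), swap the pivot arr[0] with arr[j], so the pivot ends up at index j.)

Hoare-style two-pointer partition with pivot = 24:

Initial array: [24, 2, 30, 15, 19, 13, 23]

Pointers start at i = 1, j = 6.
i stops at index 2 (arr[2]=30 > 24), j stops at index 6 (arr[6]=23 <= 24): swap arr[2] and arr[6], array becomes [24, 2, 23, 15, 19, 13, 30]
i ends at 6, j ends at 5: the pointers have crossed (j < i), so scanning stops.

Swap pivot arr[0] with arr[5] to place pivot at position 5: [13, 2, 23, 15, 19, 24, 30]
Pivot position: 5

After partitioning with pivot 24, the array becomes [13, 2, 23, 15, 19, 24, 30]. The pivot is placed at index 5. All elements to the left of the pivot are <= 24, and all elements to the right are > 24.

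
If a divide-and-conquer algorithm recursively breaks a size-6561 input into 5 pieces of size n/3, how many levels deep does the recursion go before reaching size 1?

For divide and conquer with division factor 3:

Problem sizes at each level:
Level 0: 6561
Level 1: 2187
Level 2: 729
Level 3: 243
Level 4: 81
Level 5: 27
Level 6: 9
Level 7: 3
Level 8: 1

The root is level 0 and the size-1 base case is level 8 (the tree spans levels 0 through 8, i.e. 9 levels counting the root), so the depth is the number of divisions: log_3(6561) = 8

The recursion tree depth is log_3(6561) = 8. At each level, the problem size is divided by 3, so it takes 8 divisions to reduce to a base case of size 1. The algorithm makes 5 recursive calls at each level.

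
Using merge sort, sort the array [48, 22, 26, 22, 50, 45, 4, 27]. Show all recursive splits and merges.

Merge sort trace:

Split: [48, 22, 26, 22, 50, 45, 4, 27] -> [48, 22, 26, 22] and [50, 45, 4, 27]
  Split: [48, 22, 26, 22] -> [48, 22] and [26, 22]
    Split: [48, 22] -> [48] and [22]
    Merge: [48] + [22] -> [22, 48]
    Split: [26, 22] -> [26] and [22]
    Merge: [26] + [22] -> [22, 26]
  Merge: [22, 48] + [22, 26] -> [22, 22, 26, 48]
  Split: [50, 45, 4, 27] -> [50, 45] and [4, 27]
    Split: [50, 45] -> [50] and [45]
    Merge: [50] + [45] -> [45, 50]
    Split: [4, 27] -> [4] and [27]
    Merge: [4] + [27] -> [4, 27]
  Merge: [45, 50] + [4, 27] -> [4, 27, 45, 50]
Merge: [22, 22, 26, 48] + [4, 27, 45, 50] -> [4, 22, 22, 26, 27, 45, 48, 50]

Final sorted array: [4, 22, 22, 26, 27, 45, 48, 50]

The merge sort proceeds by recursively splitting the array and merging sorted halves.
After all merges, the sorted array is [4, 22, 22, 26, 27, 45, 48, 50].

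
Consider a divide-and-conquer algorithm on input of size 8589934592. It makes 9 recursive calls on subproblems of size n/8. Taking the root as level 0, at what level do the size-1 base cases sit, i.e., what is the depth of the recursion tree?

For divide and conquer with division factor 8:

Problem sizes at each level:
Level 0: 8589934592
Level 1: 1073741824
Level 2: 134217728
Level 3: 16777216
Level 4: 2097152
Level 5: 262144
Level 6: 32768
Level 7: 4096
Level 8: 512
Level 9: 64
Level 10: 8
Level 11: 1

The root is level 0 and the size-1 base case is level 11 (the tree spans levels 0 through 11, i.e. 12 levels counting the root), so the depth is the number of divisions: log_8(8589934592) = 11

The recursion tree depth is log_8(8589934592) = 11. At each level, the problem size is divided by 8, so it takes 11 divisions to reduce to a base case of size 1. The algorithm makes 9 recursive calls at each level.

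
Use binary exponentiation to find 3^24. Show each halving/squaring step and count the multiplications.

Computing 3^24 by squaring (build up from 3^1; each line after the first costs one multiplication):

3^1 = 3
3^2 = (3^1)^2 = 3^2 = 9
3^3 = 3 * 3^2 = 3 * 9 = 27
3^6 = (3^3)^2 = 27^2 = 729
3^12 = (3^6)^2 = 729^2 = 531441
3^24 = (3^12)^2 = 531441^2 = 282429536481

Result: 282429536481
Multiplications needed: 5 (5 lines after 3^1)

3^24 = 282429536481. Using exponentiation by squaring, this requires 5 multiplications. The key idea: if the exponent is even, square the half-power; if odd, multiply by the base once.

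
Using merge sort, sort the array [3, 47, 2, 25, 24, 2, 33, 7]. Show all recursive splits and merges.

Merge sort trace:

Split: [3, 47, 2, 25, 24, 2, 33, 7] -> [3, 47, 2, 25] and [24, 2, 33, 7]
  Split: [3, 47, 2, 25] -> [3, 47] and [2, 25]
    Split: [3, 47] -> [3] and [47]
    Merge: [3] + [47] -> [3, 47]
    Split: [2, 25] -> [2] and [25]
    Merge: [2] + [25] -> [2, 25]
  Merge: [3, 47] + [2, 25] -> [2, 3, 25, 47]
  Split: [24, 2, 33, 7] -> [24, 2] and [33, 7]
    Split: [24, 2] -> [24] and [2]
    Merge: [24] + [2] -> [2, 24]
    Split: [33, 7] -> [33] and [7]
    Merge: [33] + [7] -> [7, 33]
  Merge: [2, 24] + [7, 33] -> [2, 7, 24, 33]
Merge: [2, 3, 25, 47] + [2, 7, 24, 33] -> [2, 2, 3, 7, 24, 25, 33, 47]

Final sorted array: [2, 2, 3, 7, 24, 25, 33, 47]

The merge sort proceeds by recursively splitting the array and merging sorted halves.
After all merges, the sorted array is [2, 2, 3, 7, 24, 25, 33, 47].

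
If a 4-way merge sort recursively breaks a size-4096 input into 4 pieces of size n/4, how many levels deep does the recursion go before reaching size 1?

For divide and conquer with division factor 4:

Problem sizes at each level:
Level 0: 4096
Level 1: 1024
Level 2: 256
Level 3: 64
Level 4: 16
Level 5: 4
Level 6: 1

The root is level 0 and the size-1 base case is level 6 (the tree spans levels 0 through 6, i.e. 7 levels counting the root), so the depth is the number of divisions: log_4(4096) = 6

The recursion tree depth is log_4(4096) = 6. At each level, the problem size is divided by 4, so it takes 6 divisions to reduce to a base case of size 1. The algorithm makes 4 recursive calls at each level.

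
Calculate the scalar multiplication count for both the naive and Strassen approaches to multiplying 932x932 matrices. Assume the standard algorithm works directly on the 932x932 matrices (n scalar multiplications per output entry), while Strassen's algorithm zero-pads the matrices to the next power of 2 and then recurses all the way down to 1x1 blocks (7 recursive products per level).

Matrix multiplication for 932x932 matrices:

Strassen's algorithm requires power-of-2 dimensions. Pad 932x932 to 1024x1024 (next power of 2).

Standard algorithm: 932^3 = 809557568 multiplications
Strassen's algorithm: 7^(log2(1024)) = 7^10 = 282475249 multiplications
Savings: 809557568 - 282475249 = 527082319 multiplications

Standard: 809557568 multiplications (932^3). Strassen: 282475249 multiplications (7^10, after padding to 1024x1024). Strassen reduces 8 recursive multiplications to 7 at each level.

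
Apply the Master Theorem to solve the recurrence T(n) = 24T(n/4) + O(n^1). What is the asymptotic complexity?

Master Theorem for T(n) = 24T(n/4) + O(n^1):

a = 24, b = 4, c = 1
log_b(a) = log_4(24) = 2.2925

Case 1: c = 1 < log_4(24) = 2.2925
T(n) = O(n^(log_4 24))

For T(n) = 24T(n/4) + O(n^1): log_4(24) = 2.2925. This is Case 1 of the Master Theorem (c < log_b(a), work dominated by leaves), giving O(n^(log_4 24)).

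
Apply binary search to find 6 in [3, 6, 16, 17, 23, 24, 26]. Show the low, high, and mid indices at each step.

Binary search for 6 in [3, 6, 16, 17, 23, 24, 26]:

lo=0, hi=6, mid=3, arr[mid]=17 -> 17 > 6, search left half
lo=0, hi=2, mid=1, arr[mid]=6 -> Found target at index 1!

Binary search finds 6 at index 1 after 2 comparisons. The search repeatedly halves the search space by comparing with the middle element.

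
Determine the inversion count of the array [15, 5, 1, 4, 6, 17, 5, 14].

Finding inversions in [15, 5, 1, 4, 6, 17, 5, 14]:

(0, 1): arr[0]=15 > arr[1]=5
(0, 2): arr[0]=15 > arr[2]=1
(0, 3): arr[0]=15 > arr[3]=4
(0, 4): arr[0]=15 > arr[4]=6
(0, 6): arr[0]=15 > arr[6]=5
(0, 7): arr[0]=15 > arr[7]=14
(1, 2): arr[1]=5 > arr[2]=1
(1, 3): arr[1]=5 > arr[3]=4
(4, 6): arr[4]=6 > arr[6]=5
(5, 6): arr[5]=17 > arr[6]=5
(5, 7): arr[5]=17 > arr[7]=14

Total inversions: 11

The array has 11 inversion(s): (0,1), (0,2), (0,3), (0,4), (0,6), (0,7), (1,2), (1,3), (4,6), (5,6), (5,7). Each pair (i,j) satisfies i < j and arr[i] > arr[j].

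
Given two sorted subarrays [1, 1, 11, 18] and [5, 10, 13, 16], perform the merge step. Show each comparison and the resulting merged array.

Merging process:

Compare 1 vs 5: take 1 from left. Merged: [1]
Compare 1 vs 5: take 1 from left. Merged: [1, 1]
Compare 11 vs 5: take 5 from right. Merged: [1, 1, 5]
Compare 11 vs 10: take 10 from right. Merged: [1, 1, 5, 10]
Compare 11 vs 13: take 11 from left. Merged: [1, 1, 5, 10, 11]
Compare 18 vs 13: take 13 from right. Merged: [1, 1, 5, 10, 11, 13]
Compare 18 vs 16: take 16 from right. Merged: [1, 1, 5, 10, 11, 13, 16]
Append remaining from left: [18]. Merged: [1, 1, 5, 10, 11, 13, 16, 18]

Final merged array: [1, 1, 5, 10, 11, 13, 16, 18]
Total comparisons: 7

The merged array is [1, 1, 5, 10, 11, 13, 16, 18], requiring 7 comparisons. The merge step runs in O(n) time where n is the total number of elements.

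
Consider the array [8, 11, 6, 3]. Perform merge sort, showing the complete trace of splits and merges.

Merge sort trace:

Split: [8, 11, 6, 3] -> [8, 11] and [6, 3]
  Split: [8, 11] -> [8] and [11]
  Merge: [8] + [11] -> [8, 11]
  Split: [6, 3] -> [6] and [3]
  Merge: [6] + [3] -> [3, 6]
Merge: [8, 11] + [3, 6] -> [3, 6, 8, 11]

Final sorted array: [3, 6, 8, 11]

The merge sort proceeds by recursively splitting the array and merging sorted halves.
After all merges, the sorted array is [3, 6, 8, 11].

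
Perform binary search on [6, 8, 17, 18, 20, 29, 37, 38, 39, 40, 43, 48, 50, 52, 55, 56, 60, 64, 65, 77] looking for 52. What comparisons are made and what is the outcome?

Binary search for 52 in [6, 8, 17, 18, 20, 29, 37, 38, 39, 40, 43, 48, 50, 52, 55, 56, 60, 64, 65, 77]:

lo=0, hi=19, mid=9, arr[mid]=40 -> 40 < 52, search right half
lo=10, hi=19, mid=14, arr[mid]=55 -> 55 > 52, search left half
lo=10, hi=13, mid=11, arr[mid]=48 -> 48 < 52, search right half
lo=12, hi=13, mid=12, arr[mid]=50 -> 50 < 52, search right half
lo=13, hi=13, mid=13, arr[mid]=52 -> Found target at index 13!

Binary search finds 52 at index 13 after 5 comparisons. The search repeatedly halves the search space by comparing with the middle element.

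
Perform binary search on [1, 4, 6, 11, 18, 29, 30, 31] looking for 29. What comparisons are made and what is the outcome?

Binary search for 29 in [1, 4, 6, 11, 18, 29, 30, 31]:

lo=0, hi=7, mid=3, arr[mid]=11 -> 11 < 29, search right half
lo=4, hi=7, mid=5, arr[mid]=29 -> Found target at index 5!

Binary search finds 29 at index 5 after 2 comparisons. The search repeatedly halves the search space by comparing with the middle element.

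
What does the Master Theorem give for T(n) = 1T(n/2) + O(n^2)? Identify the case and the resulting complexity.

Master Theorem for T(n) = 1T(n/2) + O(n^2):

a = 1, b = 2, c = 2
log_b(a) = log_2(1) = 0.0000

Case 3: c = 2 > log_2(1) = 0.0000
T(n) = O(n^2) = O(n^2)

For T(n) = 1T(n/2) + O(n^2): log_2(1) = 0.0000. This is Case 3 of the Master Theorem (c > log_b(a), work dominated by root), giving O(n^2).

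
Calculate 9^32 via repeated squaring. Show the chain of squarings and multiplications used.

Computing 9^32 by squaring (build up from 9^1; each line after the first costs one multiplication):

9^1 = 9
9^2 = (9^1)^2 = 9^2 = 81
9^4 = (9^2)^2 = 81^2 = 6561
9^8 = (9^4)^2 = 6561^2 = 43046721
9^16 = (9^8)^2 = 43046721^2 = 1853020188851841
9^32 = (9^16)^2 = 1853020188851841^2 = 3433683820292512484657849089281

Result: 3433683820292512484657849089281
Multiplications needed: 5 (5 lines after 9^1)

9^32 = 3433683820292512484657849089281. Using exponentiation by squaring, this requires 5 multiplications. The key idea: if the exponent is even, square the half-power; if odd, multiply by the base once.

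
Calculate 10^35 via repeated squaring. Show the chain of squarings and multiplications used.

Computing 10^35 by squaring (build up from 10^1; each line after the first costs one multiplication):

10^1 = 10
10^2 = (10^1)^2 = 10^2 = 100
10^4 = (10^2)^2 = 100^2 = 10000
10^8 = (10^4)^2 = 10000^2 = 100000000
10^16 = (10^8)^2 = 100000000^2 = 10000000000000000
10^17 = 10 * 10^16 = 10 * 10000000000000000 = 100000000000000000
10^34 = (10^17)^2 = 100000000000000000^2 = 10000000000000000000000000000000000
10^35 = 10 * 10^34 = 10 * 10000000000000000000000000000000000 = 100000000000000000000000000000000000

Result: 100000000000000000000000000000000000
Multiplications needed: 7 (7 lines after 10^1)

10^35 = 100000000000000000000000000000000000. Using exponentiation by squaring, this requires 7 multiplications. The key idea: if the exponent is even, square the half-power; if odd, multiply by the base once.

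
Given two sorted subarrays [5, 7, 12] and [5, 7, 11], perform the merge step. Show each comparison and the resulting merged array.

Merging process:

Compare 5 vs 5: take 5 from left. Merged: [5]
Compare 7 vs 5: take 5 from right. Merged: [5, 5]
Compare 7 vs 7: take 7 from left. Merged: [5, 5, 7]
Compare 12 vs 7: take 7 from right. Merged: [5, 5, 7, 7]
Compare 12 vs 11: take 11 from right. Merged: [5, 5, 7, 7, 11]
Append remaining from left: [12]. Merged: [5, 5, 7, 7, 11, 12]

Final merged array: [5, 5, 7, 7, 11, 12]
Total comparisons: 5

The merged array is [5, 5, 7, 7, 11, 12], requiring 5 comparisons. The merge step runs in O(n) time where n is the total number of elements.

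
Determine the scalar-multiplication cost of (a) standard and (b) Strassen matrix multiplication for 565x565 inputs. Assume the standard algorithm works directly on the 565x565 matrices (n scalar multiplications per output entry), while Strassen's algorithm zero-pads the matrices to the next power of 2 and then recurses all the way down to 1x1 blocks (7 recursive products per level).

Matrix multiplication for 565x565 matrices:

Strassen's algorithm requires power-of-2 dimensions. Pad 565x565 to 1024x1024 (next power of 2).

Standard algorithm: 565^3 = 180362125 multiplications
Strassen's algorithm: 7^(log2(1024)) = 7^10 = 282475249 multiplications
Difference: 180362125 - 282475249 = -102113124 (Strassen uses MORE here due to padding overhead — for small or just-over-power-of-2 n, padding can outweigh the per-level savings)

Standard: 180362125 multiplications (565^3). Strassen: 282475249 multiplications (7^10, after padding to 1024x1024). Strassen reduces 8 recursive multiplications to 7 at each level.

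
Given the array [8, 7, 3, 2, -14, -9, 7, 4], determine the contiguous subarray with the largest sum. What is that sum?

Using Kadane's algorithm on [8, 7, 3, 2, -14, -9, 7, 4]:

Scanning through the array:
Position 1 (value 7): max_ending_here = 15, max_so_far = 15
Position 2 (value 3): max_ending_here = 18, max_so_far = 18
Position 3 (value 2): max_ending_here = 20, max_so_far = 20
Position 4 (value -14): max_ending_here = 6, max_so_far = 20
Position 5 (value -9): max_ending_here = -3, max_so_far = 20
Position 6 (value 7): max_ending_here = 7, max_so_far = 20
Position 7 (value 4): max_ending_here = 11, max_so_far = 20

Maximum subarray: [8, 7, 3, 2]
Maximum sum: 20

The maximum subarray is [8, 7, 3, 2] with sum 20. This subarray runs from index 0 to index 3.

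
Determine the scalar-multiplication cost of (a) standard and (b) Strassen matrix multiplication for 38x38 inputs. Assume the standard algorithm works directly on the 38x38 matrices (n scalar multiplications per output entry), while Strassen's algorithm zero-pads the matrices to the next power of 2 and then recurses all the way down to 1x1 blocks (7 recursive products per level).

Matrix multiplication for 38x38 matrices:

Strassen's algorithm requires power-of-2 dimensions. Pad 38x38 to 64x64 (next power of 2).

Standard algorithm: 38^3 = 54872 multiplications
Strassen's algorithm: 7^(log2(64)) = 7^6 = 117649 multiplications
Difference: 54872 - 117649 = -62777 (Strassen uses MORE here due to padding overhead — for small or just-over-power-of-2 n, padding can outweigh the per-level savings)

Standard: 54872 multiplications (38^3). Strassen: 117649 multiplications (7^6, after padding to 64x64). Strassen reduces 8 recursive multiplications to 7 at each level.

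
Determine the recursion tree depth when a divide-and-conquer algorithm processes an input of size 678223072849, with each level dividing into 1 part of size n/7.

For divide and conquer with division factor 7:

Problem sizes at each level:
Level 0: 678223072849
Level 1: 96889010407
Level 2: 13841287201
Level 3: 1977326743
Level 4: 282475249
Level 5: 40353607
Level 6: 5764801
Level 7: 823543
Level 8: 117649
Level 9: 16807
Level 10: 2401
Level 11: 343
Level 12: 49
Level 13: 7
Level 14: 1

The root is level 0 and the size-1 base case is level 14 (the tree spans levels 0 through 14, i.e. 15 levels counting the root), so the depth is the number of divisions: log_7(678223072849) = 14

The recursion tree depth is log_7(678223072849) = 14. At each level, the problem size is divided by 7, so it takes 14 divisions to reduce to a base case of size 1. The algorithm makes 1 recursive call at each level.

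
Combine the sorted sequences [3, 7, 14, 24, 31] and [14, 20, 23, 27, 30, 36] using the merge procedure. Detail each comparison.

Merging process:

Compare 3 vs 14: take 3 from left. Merged: [3]
Compare 7 vs 14: take 7 from left. Merged: [3, 7]
Compare 14 vs 14: take 14 from left. Merged: [3, 7, 14]
Compare 24 vs 14: take 14 from right. Merged: [3, 7, 14, 14]
Compare 24 vs 20: take 20 from right. Merged: [3, 7, 14, 14, 20]
Compare 24 vs 23: take 23 from right. Merged: [3, 7, 14, 14, 20, 23]
Compare 24 vs 27: take 24 from left. Merged: [3, 7, 14, 14, 20, 23, 24]
Compare 31 vs 27: take 27 from right. Merged: [3, 7, 14, 14, 20, 23, 24, 27]
Compare 31 vs 30: take 30 from right. Merged: [3, 7, 14, 14, 20, 23, 24, 27, 30]
Compare 31 vs 36: take 31 from left. Merged: [3, 7, 14, 14, 20, 23, 24, 27, 30, 31]
Append remaining from right: [36]. Merged: [3, 7, 14, 14, 20, 23, 24, 27, 30, 31, 36]

Final merged array: [3, 7, 14, 14, 20, 23, 24, 27, 30, 31, 36]
Total comparisons: 10

The merged array is [3, 7, 14, 14, 20, 23, 24, 27, 30, 31, 36], requiring 10 comparisons. The merge step runs in O(n) time where n is the total number of elements.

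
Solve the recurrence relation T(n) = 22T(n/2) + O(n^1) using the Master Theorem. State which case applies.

Master Theorem for T(n) = 22T(n/2) + O(n^1):

a = 22, b = 2, c = 1
log_b(a) = log_2(22) = 4.4594

Case 1: c = 1 < log_2(22) = 4.4594
T(n) = O(n^(log_2 22))

For T(n) = 22T(n/2) + O(n^1): log_2(22) = 4.4594. This is Case 1 of the Master Theorem (c < log_b(a), work dominated by leaves), giving O(n^(log_2 22)).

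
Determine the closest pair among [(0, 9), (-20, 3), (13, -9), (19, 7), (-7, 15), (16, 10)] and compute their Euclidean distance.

Computing all pairwise distances among 6 points:

d((0, 9), (-20, 3)) = 20.8806
d((0, 9), (13, -9)) = 22.2036
d((0, 9), (19, 7)) = 19.105
d((0, 9), (-7, 15)) = 9.2195
d((0, 9), (16, 10)) = 16.0312
d((-20, 3), (13, -9)) = 35.1141
d((-20, 3), (19, 7)) = 39.2046
d((-20, 3), (-7, 15)) = 17.6918
d((-20, 3), (16, 10)) = 36.6742
d((13, -9), (19, 7)) = 17.088
d((13, -9), (-7, 15)) = 31.241
d((13, -9), (16, 10)) = 19.2354
d((19, 7), (-7, 15)) = 27.2029
d((19, 7), (16, 10)) = 4.2426 <-- minimum
d((-7, 15), (16, 10)) = 23.5372

Closest pair: (19, 7) and (16, 10) with distance 4.2426

The closest pair is (19, 7) and (16, 10) with Euclidean distance 4.2426. For 6 points, brute-force pairwise comparison is shown above. For large n, the divide-and-conquer algorithm (sort by x, recurse on halves, check the dividing strip) achieves O(n log n).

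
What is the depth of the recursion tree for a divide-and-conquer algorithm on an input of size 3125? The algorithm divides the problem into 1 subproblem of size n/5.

For divide and conquer with division factor 5:

Problem sizes at each level:
Level 0: 3125
Level 1: 625
Level 2: 125
Level 3: 25
Level 4: 5
Level 5: 1

The root is level 0 and the size-1 base case is level 5 (the tree spans levels 0 through 5, i.e. 6 levels counting the root), so the depth is the number of divisions: log_5(3125) = 5

The recursion tree depth is log_5(3125) = 5. At each level, the problem size is divided by 5, so it takes 5 divisions to reduce to a base case of size 1. The algorithm makes 1 recursive call at each level.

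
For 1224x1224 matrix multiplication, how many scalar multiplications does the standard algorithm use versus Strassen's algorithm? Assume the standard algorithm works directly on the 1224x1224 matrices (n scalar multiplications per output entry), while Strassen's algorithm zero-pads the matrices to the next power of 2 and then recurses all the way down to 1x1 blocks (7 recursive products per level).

Matrix multiplication for 1224x1224 matrices:

Strassen's algorithm requires power-of-2 dimensions. Pad 1224x1224 to 2048x2048 (next power of 2).

Standard algorithm: 1224^3 = 1833767424 multiplications
Strassen's algorithm: 7^(log2(2048)) = 7^11 = 1977326743 multiplications
Difference: 1833767424 - 1977326743 = -143559319 (Strassen uses MORE here due to padding overhead — for small or just-over-power-of-2 n, padding can outweigh the per-level savings)

Standard: 1833767424 multiplications (1224^3). Strassen: 1977326743 multiplications (7^11, after padding to 2048x2048). Strassen reduces 8 recursive multiplications to 7 at each level.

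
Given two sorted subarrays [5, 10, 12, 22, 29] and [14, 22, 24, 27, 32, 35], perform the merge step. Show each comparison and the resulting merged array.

Merging process:

Compare 5 vs 14: take 5 from left. Merged: [5]
Compare 10 vs 14: take 10 from left. Merged: [5, 10]
Compare 12 vs 14: take 12 from left. Merged: [5, 10, 12]
Compare 22 vs 14: take 14 from right. Merged: [5, 10, 12, 14]
Compare 22 vs 22: take 22 from left. Merged: [5, 10, 12, 14, 22]
Compare 29 vs 22: take 22 from right. Merged: [5, 10, 12, 14, 22, 22]
Compare 29 vs 24: take 24 from right. Merged: [5, 10, 12, 14, 22, 22, 24]
Compare 29 vs 27: take 27 from right. Merged: [5, 10, 12, 14, 22, 22, 24, 27]
Compare 29 vs 32: take 29 from left. Merged: [5, 10, 12, 14, 22, 22, 24, 27, 29]
Append remaining from right: [32, 35]. Merged: [5, 10, 12, 14, 22, 22, 24, 27, 29, 32, 35]

Final merged array: [5, 10, 12, 14, 22, 22, 24, 27, 29, 32, 35]
Total comparisons: 9

The merged array is [5, 10, 12, 14, 22, 22, 24, 27, 29, 32, 35], requiring 9 comparisons. The merge step runs in O(n) time where n is the total number of elements.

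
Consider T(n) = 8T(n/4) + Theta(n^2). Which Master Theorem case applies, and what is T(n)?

Master Theorem for T(n) = 8T(n/4) + O(n^2):

a = 8, b = 4, c = 2
log_b(a) = log_4(8) = 1.5000

Case 3: c = 2 > log_4(8) = 1.5000
T(n) = O(n^2) = O(n^2)

For T(n) = 8T(n/4) + O(n^2): log_4(8) = 1.5000. This is Case 3 of the Master Theorem (c > log_b(a), work dominated by root), giving O(n^2).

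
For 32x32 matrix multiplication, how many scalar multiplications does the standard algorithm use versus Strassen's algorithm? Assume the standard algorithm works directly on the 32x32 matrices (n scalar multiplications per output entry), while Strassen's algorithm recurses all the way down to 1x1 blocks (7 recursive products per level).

Matrix multiplication for 32x32 matrices:

Standard algorithm: 32^3 = 32768 multiplications
Strassen's algorithm: 7^(log2(32)) = 7^5 = 16807 multiplications
Savings: 32768 - 16807 = 15961 multiplications

Standard: 32768 multiplications (32^3). Strassen: 16807 multiplications (7^5). Strassen reduces 8 recursive multiplications to 7 at each level.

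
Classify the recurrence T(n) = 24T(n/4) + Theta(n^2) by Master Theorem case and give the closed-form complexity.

Master Theorem for T(n) = 24T(n/4) + O(n^2):

a = 24, b = 4, c = 2
log_b(a) = log_4(24) = 2.2925

Case 1: c = 2 < log_4(24) = 2.2925
T(n) = O(n^(log_4 24))

For T(n) = 24T(n/4) + O(n^2): log_4(24) = 2.2925. This is Case 1 of the Master Theorem (c < log_b(a), work dominated by leaves), giving O(n^(log_4 24)).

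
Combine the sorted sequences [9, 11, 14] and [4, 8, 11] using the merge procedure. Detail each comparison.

Merging process:

Compare 9 vs 4: take 4 from right. Merged: [4]
Compare 9 vs 8: take 8 from right. Merged: [4, 8]
Compare 9 vs 11: take 9 from left. Merged: [4, 8, 9]
Compare 11 vs 11: take 11 from left. Merged: [4, 8, 9, 11]
Compare 14 vs 11: take 11 from right. Merged: [4, 8, 9, 11, 11]
Append remaining from left: [14]. Merged: [4, 8, 9, 11, 11, 14]

Final merged array: [4, 8, 9, 11, 11, 14]
Total comparisons: 5

The merged array is [4, 8, 9, 11, 11, 14], requiring 5 comparisons. The merge step runs in O(n) time where n is the total number of elements.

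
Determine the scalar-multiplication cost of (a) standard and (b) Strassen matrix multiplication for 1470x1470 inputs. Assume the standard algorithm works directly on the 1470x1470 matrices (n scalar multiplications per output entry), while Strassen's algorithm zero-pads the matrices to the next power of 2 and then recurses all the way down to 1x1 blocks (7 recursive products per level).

Matrix multiplication for 1470x1470 matrices:

Strassen's algorithm requires power-of-2 dimensions. Pad 1470x1470 to 2048x2048 (next power of 2).

Standard algorithm: 1470^3 = 3176523000 multiplications
Strassen's algorithm: 7^(log2(2048)) = 7^11 = 1977326743 multiplications
Savings: 3176523000 - 1977326743 = 1199196257 multiplications

Standard: 3176523000 multiplications (1470^3). Strassen: 1977326743 multiplications (7^11, after padding to 2048x2048). Strassen reduces 8 recursive multiplications to 7 at each level.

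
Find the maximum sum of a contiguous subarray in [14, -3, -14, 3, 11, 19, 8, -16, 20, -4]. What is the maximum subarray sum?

Using Kadane's algorithm on [14, -3, -14, 3, 11, 19, 8, -16, 20, -4]:

Scanning through the array:
Position 1 (value -3): max_ending_here = 11, max_so_far = 14
Position 2 (value -14): max_ending_here = -3, max_so_far = 14
Position 3 (value 3): max_ending_here = 3, max_so_far = 14
Position 4 (value 11): max_ending_here = 14, max_so_far = 14
Position 5 (value 19): max_ending_here = 33, max_so_far = 33
Position 6 (value 8): max_ending_here = 41, max_so_far = 41
Position 7 (value -16): max_ending_here = 25, max_so_far = 41
Position 8 (value 20): max_ending_here = 45, max_so_far = 45
Position 9 (value -4): max_ending_here = 41, max_so_far = 45

Maximum subarray: [3, 11, 19, 8, -16, 20]
Maximum sum: 45

The maximum subarray is [3, 11, 19, 8, -16, 20] with sum 45. This subarray runs from index 3 to index 8.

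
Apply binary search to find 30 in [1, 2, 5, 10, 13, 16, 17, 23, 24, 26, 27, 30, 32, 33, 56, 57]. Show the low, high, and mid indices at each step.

Binary search for 30 in [1, 2, 5, 10, 13, 16, 17, 23, 24, 26, 27, 30, 32, 33, 56, 57]:

lo=0, hi=15, mid=7, arr[mid]=23 -> 23 < 30, search right half
lo=8, hi=15, mid=11, arr[mid]=30 -> Found target at index 11!

Binary search finds 30 at index 11 after 2 comparisons. The search repeatedly halves the search space by comparing with the middle element.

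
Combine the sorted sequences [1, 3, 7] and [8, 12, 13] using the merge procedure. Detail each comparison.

Merging process:

Compare 1 vs 8: take 1 from left. Merged: [1]
Compare 3 vs 8: take 3 from left. Merged: [1, 3]
Compare 7 vs 8: take 7 from left. Merged: [1, 3, 7]
Append remaining from right: [8, 12, 13]. Merged: [1, 3, 7, 8, 12, 13]

Final merged array: [1, 3, 7, 8, 12, 13]
Total comparisons: 3

The merged array is [1, 3, 7, 8, 12, 13], requiring 3 comparisons. The merge step runs in O(n) time where n is the total number of elements.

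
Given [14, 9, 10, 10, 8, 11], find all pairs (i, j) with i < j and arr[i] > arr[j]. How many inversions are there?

Finding inversions in [14, 9, 10, 10, 8, 11]:

(0, 1): arr[0]=14 > arr[1]=9
(0, 2): arr[0]=14 > arr[2]=10
(0, 3): arr[0]=14 > arr[3]=10
(0, 4): arr[0]=14 > arr[4]=8
(0, 5): arr[0]=14 > arr[5]=11
(1, 4): arr[1]=9 > arr[4]=8
(2, 4): arr[2]=10 > arr[4]=8
(3, 4): arr[3]=10 > arr[4]=8

Total inversions: 8

The array has 8 inversion(s): (0,1), (0,2), (0,3), (0,4), (0,5), (1,4), (2,4), (3,4). Each pair (i,j) satisfies i < j and arr[i] > arr[j].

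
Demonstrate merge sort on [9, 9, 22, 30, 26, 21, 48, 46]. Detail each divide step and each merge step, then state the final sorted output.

Merge sort trace:

Split: [9, 9, 22, 30, 26, 21, 48, 46] -> [9, 9, 22, 30] and [26, 21, 48, 46]
  Split: [9, 9, 22, 30] -> [9, 9] and [22, 30]
    Split: [9, 9] -> [9] and [9]
    Merge: [9] + [9] -> [9, 9]
    Split: [22, 30] -> [22] and [30]
    Merge: [22] + [30] -> [22, 30]
  Merge: [9, 9] + [22, 30] -> [9, 9, 22, 30]
  Split: [26, 21, 48, 46] -> [26, 21] and [48, 46]
    Split: [26, 21] -> [26] and [21]
    Merge: [26] + [21] -> [21, 26]
    Split: [48, 46] -> [48] and [46]
    Merge: [48] + [46] -> [46, 48]
  Merge: [21, 26] + [46, 48] -> [21, 26, 46, 48]
Merge: [9, 9, 22, 30] + [21, 26, 46, 48] -> [9, 9, 21, 22, 26, 30, 46, 48]

Final sorted array: [9, 9, 21, 22, 26, 30, 46, 48]

The merge sort proceeds by recursively splitting the array and merging sorted halves.
After all merges, the sorted array is [9, 9, 21, 22, 26, 30, 46, 48].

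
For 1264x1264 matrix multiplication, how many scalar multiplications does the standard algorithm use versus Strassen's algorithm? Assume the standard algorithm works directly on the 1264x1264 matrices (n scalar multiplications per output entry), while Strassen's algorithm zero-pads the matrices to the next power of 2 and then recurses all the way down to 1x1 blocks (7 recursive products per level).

Matrix multiplication for 1264x1264 matrices:

Strassen's algorithm requires power-of-2 dimensions. Pad 1264x1264 to 2048x2048 (next power of 2).

Standard algorithm: 1264^3 = 2019487744 multiplications
Strassen's algorithm: 7^(log2(2048)) = 7^11 = 1977326743 multiplications
Savings: 2019487744 - 1977326743 = 42161001 multiplications

Standard: 2019487744 multiplications (1264^3). Strassen: 1977326743 multiplications (7^11, after padding to 2048x2048). Strassen reduces 8 recursive multiplications to 7 at each level.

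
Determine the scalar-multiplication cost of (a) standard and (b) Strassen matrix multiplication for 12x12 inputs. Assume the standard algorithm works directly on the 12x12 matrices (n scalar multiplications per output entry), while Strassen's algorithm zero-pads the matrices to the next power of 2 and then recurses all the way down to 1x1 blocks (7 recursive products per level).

Matrix multiplication for 12x12 matrices:

Strassen's algorithm requires power-of-2 dimensions. Pad 12x12 to 16x16 (next power of 2).

Standard algorithm: 12^3 = 1728 multiplications
Strassen's algorithm: 7^(log2(16)) = 7^4 = 2401 multiplications
Difference: 1728 - 2401 = -673 (Strassen uses MORE here due to padding overhead — for small or just-over-power-of-2 n, padding can outweigh the per-level savings)

Standard: 1728 multiplications (12^3). Strassen: 2401 multiplications (7^4, after padding to 16x16). Strassen reduces 8 recursive multiplications to 7 at each level.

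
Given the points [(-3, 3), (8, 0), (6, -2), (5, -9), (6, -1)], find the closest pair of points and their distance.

Computing all pairwise distances among 5 points:

d((-3, 3), (8, 0)) = 11.4018
d((-3, 3), (6, -2)) = 10.2956
d((-3, 3), (5, -9)) = 14.4222
d((-3, 3), (6, -1)) = 9.8489
d((8, 0), (6, -2)) = 2.8284
d((8, 0), (5, -9)) = 9.4868
d((8, 0), (6, -1)) = 2.2361
d((6, -2), (5, -9)) = 7.0711
d((6, -2), (6, -1)) = 1.0 <-- minimum
d((5, -9), (6, -1)) = 8.0623

Closest pair: (6, -2) and (6, -1) with distance 1.0

The closest pair is (6, -2) and (6, -1) with Euclidean distance 1.0. For 5 points, brute-force pairwise comparison is shown above. For large n, the divide-and-conquer algorithm (sort by x, recurse on halves, check the dividing strip) achieves O(n log n).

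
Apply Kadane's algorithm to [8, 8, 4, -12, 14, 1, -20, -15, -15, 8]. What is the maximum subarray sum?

Using Kadane's algorithm on [8, 8, 4, -12, 14, 1, -20, -15, -15, 8]:

Scanning through the array:
Position 1 (value 8): max_ending_here = 16, max_so_far = 16
Position 2 (value 4): max_ending_here = 20, max_so_far = 20
Position 3 (value -12): max_ending_here = 8, max_so_far = 20
Position 4 (value 14): max_ending_here = 22, max_so_far = 22
Position 5 (value 1): max_ending_here = 23, max_so_far = 23
Position 6 (value -20): max_ending_here = 3, max_so_far = 23
Position 7 (value -15): max_ending_here = -12, max_so_far = 23
Position 8 (value -15): max_ending_here = -15, max_so_far = 23
Position 9 (value 8): max_ending_here = 8, max_so_far = 23

Maximum subarray: [8, 8, 4, -12, 14, 1]
Maximum sum: 23

The maximum subarray is [8, 8, 4, -12, 14, 1] with sum 23. This subarray runs from index 0 to index 5.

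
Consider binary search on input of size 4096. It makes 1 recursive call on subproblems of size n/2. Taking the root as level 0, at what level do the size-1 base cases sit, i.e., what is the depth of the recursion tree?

For divide and conquer with division factor 2:

Problem sizes at each level:
Level 0: 4096
Level 1: 2048
Level 2: 1024
Level 3: 512
Level 4: 256
Level 5: 128
Level 6: 64
Level 7: 32
Level 8: 16
Level 9: 8
Level 10: 4
Level 11: 2
Level 12: 1

The root is level 0 and the size-1 base case is level 12 (the tree spans levels 0 through 12, i.e. 13 levels counting the root), so the depth is the number of divisions: log_2(4096) = 12

The recursion tree depth is log_2(4096) = 12. At each level, the problem size is divided by 2, so it takes 12 divisions to reduce to a base case of size 1. The algorithm makes 1 recursive call at each level.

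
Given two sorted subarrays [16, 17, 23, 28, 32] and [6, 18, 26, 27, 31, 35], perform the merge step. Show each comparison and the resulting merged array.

Merging process:

Compare 16 vs 6: take 6 from right. Merged: [6]
Compare 16 vs 18: take 16 from left. Merged: [6, 16]
Compare 17 vs 18: take 17 from left. Merged: [6, 16, 17]
Compare 23 vs 18: take 18 from right. Merged: [6, 16, 17, 18]
Compare 23 vs 26: take 23 from left. Merged: [6, 16, 17, 18, 23]
Compare 28 vs 26: take 26 from right. Merged: [6, 16, 17, 18, 23, 26]
Compare 28 vs 27: take 27 from right. Merged: [6, 16, 17, 18, 23, 26, 27]
Compare 28 vs 31: take 28 from left. Merged: [6, 16, 17, 18, 23, 26, 27, 28]
Compare 32 vs 31: take 31 from right. Merged: [6, 16, 17, 18, 23, 26, 27, 28, 31]
Compare 32 vs 35: take 32 from left. Merged: [6, 16, 17, 18, 23, 26, 27, 28, 31, 32]
Append remaining from right: [35]. Merged: [6, 16, 17, 18, 23, 26, 27, 28, 31, 32, 35]

Final merged array: [6, 16, 17, 18, 23, 26, 27, 28, 31, 32, 35]
Total comparisons: 10

The merged array is [6, 16, 17, 18, 23, 26, 27, 28, 31, 32, 35], requiring 10 comparisons. The merge step runs in O(n) time where n is the total number of elements.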